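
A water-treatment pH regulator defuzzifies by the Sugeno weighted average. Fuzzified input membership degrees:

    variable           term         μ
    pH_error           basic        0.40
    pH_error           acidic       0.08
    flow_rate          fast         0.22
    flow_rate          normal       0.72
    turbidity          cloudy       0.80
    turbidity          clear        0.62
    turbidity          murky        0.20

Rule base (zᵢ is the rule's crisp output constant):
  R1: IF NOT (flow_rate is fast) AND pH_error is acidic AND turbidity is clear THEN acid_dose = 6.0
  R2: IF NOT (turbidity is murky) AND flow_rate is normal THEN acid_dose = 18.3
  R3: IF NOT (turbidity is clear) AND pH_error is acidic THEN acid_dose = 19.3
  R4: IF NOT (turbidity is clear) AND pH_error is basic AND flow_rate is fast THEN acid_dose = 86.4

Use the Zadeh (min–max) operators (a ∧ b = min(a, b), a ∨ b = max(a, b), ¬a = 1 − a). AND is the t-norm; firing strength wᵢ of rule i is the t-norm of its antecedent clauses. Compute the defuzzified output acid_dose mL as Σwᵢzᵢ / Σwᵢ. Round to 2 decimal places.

R1 (z=6.0): ¬fast=1−0.22=0.78, acidic=0.08, clear=0.62; AND[min(a, b)] → w = 0.08
R2 (z=18.3): ¬murky=1−0.20=0.80, normal=0.72; AND[min(a, b)] → w = 0.72
R3 (z=19.3): ¬clear=1−0.62=0.38, acidic=0.08; AND[min(a, b)] → w = 0.08
R4 (z=86.4): ¬clear=1−0.62=0.38, basic=0.40, fast=0.22; AND[min(a, b)] → w = 0.22
Weighted average = (0.08·6.0 + 0.72·18.3 + 0.08·19.3 + 0.22·86.4) / (0.08 + 0.72 + 0.08 + 0.22)
  = 34.2080 / 1.1000 = 31.10

31.10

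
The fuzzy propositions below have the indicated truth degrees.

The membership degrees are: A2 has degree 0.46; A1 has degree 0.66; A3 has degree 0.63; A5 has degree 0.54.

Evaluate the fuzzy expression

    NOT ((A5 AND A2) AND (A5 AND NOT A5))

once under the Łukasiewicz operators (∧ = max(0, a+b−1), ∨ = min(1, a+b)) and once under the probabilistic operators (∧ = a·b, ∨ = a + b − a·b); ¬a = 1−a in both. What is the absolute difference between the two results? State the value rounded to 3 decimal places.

Under Łukasiewicz:
  A5 AND A2 = max(0, a+b−1) on (0.54, 0.46) = 0.00
  NOT A5 = 1 − 0.54 = 0.46
  A5 AND NOT A5 = max(0, a+b−1) on (0.54, 0.46) = 0.00
  (A5 AND A2) AND (A5 AND NOT A5) = max(0, a+b−1) on (0.00, 0.00) = 0.00
  NOT ((A5 AND A2) AND (A5 AND NOT A5)) = 1 − 0.00 = 1.00
  → value = 1.0000
Under probabilistic:
  A5 AND A2 = a·b on (0.5400, 0.4600) = 0.2484
  NOT A5 = 1 − 0.5400 = 0.4600
  A5 AND NOT A5 = a·b on (0.5400, 0.4600) = 0.2484
  (A5 AND A2) AND (A5 AND NOT A5) = a·b on (0.2484, 0.2484) = 0.0617
  NOT ((A5 AND A2) AND (A5 AND NOT A5)) = 1 − 0.0617 = 0.9383
  → value = 0.9383
|1.0000 − 0.9383| = 0.062

0.062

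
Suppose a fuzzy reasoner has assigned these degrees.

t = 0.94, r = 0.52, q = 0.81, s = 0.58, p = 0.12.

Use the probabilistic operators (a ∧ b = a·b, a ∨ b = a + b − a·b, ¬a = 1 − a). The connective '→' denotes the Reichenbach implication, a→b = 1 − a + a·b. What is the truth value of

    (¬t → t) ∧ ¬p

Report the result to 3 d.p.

0.877

¬t = 1 − 0.9400 = 0.0600
¬t → t  [Reichenbach: 1 − a + a·b] with a=0.0600, b=0.9400 → 0.9964
¬p = 1 − 0.1200 = 0.8800
(¬t → t) ∧ ¬p = a·b on (0.9964, 0.8800) = 0.8768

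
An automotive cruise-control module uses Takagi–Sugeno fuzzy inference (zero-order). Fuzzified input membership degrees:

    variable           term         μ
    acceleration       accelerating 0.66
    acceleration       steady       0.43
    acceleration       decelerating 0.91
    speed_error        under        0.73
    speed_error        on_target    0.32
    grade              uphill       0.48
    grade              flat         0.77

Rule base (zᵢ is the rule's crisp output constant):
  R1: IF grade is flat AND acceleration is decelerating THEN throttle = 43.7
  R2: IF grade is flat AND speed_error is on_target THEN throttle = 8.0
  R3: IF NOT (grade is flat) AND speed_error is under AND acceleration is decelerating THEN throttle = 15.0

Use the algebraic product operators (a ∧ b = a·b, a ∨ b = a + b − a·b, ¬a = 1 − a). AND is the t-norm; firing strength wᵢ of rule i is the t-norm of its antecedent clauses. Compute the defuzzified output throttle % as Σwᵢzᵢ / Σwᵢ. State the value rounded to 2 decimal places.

R1 (z=43.7): flat=0.77, decelerating=0.91; AND[a·b] → w = 0.7007
R2 (z=8.0): flat=0.77, on_target=0.32; AND[a·b] → w = 0.2464
R3 (z=15.0): ¬flat=1−0.77=0.23, under=0.73, decelerating=0.91; AND[a·b] → w = 0.1528
Weighted average = (0.7007·43.7 + 0.2464·8.0 + 0.1528·15.0) / (0.7007 + 0.2464 + 0.1528)
  = 34.8836 / 1.0999 = 31.72

31.72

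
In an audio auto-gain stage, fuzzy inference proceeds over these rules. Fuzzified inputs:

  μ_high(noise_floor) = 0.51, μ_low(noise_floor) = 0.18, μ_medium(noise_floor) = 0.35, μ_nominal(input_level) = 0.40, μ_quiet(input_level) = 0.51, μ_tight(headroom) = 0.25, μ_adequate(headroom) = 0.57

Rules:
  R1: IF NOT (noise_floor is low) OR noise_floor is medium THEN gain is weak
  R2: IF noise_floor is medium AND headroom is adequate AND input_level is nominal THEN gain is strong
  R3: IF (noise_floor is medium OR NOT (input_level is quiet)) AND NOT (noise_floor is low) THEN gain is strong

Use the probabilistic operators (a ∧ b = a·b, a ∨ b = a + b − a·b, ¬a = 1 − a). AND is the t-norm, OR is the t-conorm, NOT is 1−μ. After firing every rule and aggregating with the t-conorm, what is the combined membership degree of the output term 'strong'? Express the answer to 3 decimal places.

0.584

R1: ¬low=1−0.18=0.82, medium=0.35; OR[a + b − a·b] → w = 0.8830
R2: medium=0.35, adequate=0.57, nominal=0.40; AND[a·b] → w = 0.0798
R3: (medium=0.35 OR ¬quiet=1−0.51=0.49) = 0.6685; AND[a·b] with ¬low=1−0.18=0.82 → w = 0.5482
Rules with consequent 'strong': {R2, R3} → strengths 0.0798, 0.5482
Aggregate via t-conorm [a + b − a·b]: 0.5842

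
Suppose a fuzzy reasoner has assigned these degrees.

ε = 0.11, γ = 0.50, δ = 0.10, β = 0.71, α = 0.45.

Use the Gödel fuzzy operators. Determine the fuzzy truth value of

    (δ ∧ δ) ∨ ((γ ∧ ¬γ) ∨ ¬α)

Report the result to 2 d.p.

δ ∧ δ = min(a, b) on (0.10, 0.10) = 0.10
¬γ = 1 − 0.50 = 0.50
γ ∧ ¬γ = min(a, b) on (0.50, 0.50) = 0.50
¬α = 1 − 0.45 = 0.55
(γ ∧ ¬γ) ∨ ¬α = max(a, b) on (0.50, 0.55) = 0.55
(δ ∧ δ) ∨ ((γ ∧ ¬γ) ∨ ¬α) = max(a, b) on (0.10, 0.55) = 0.55

0.55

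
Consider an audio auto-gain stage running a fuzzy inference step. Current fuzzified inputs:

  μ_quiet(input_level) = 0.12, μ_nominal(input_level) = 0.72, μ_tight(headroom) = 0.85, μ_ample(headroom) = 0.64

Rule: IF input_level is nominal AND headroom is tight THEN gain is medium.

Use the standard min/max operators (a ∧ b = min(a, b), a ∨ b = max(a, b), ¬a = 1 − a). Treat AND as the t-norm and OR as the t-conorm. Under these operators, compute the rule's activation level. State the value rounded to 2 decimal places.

firing strength: nominal=0.72, tight=0.85; AND[min(a, b)] → w = 0.72

0.72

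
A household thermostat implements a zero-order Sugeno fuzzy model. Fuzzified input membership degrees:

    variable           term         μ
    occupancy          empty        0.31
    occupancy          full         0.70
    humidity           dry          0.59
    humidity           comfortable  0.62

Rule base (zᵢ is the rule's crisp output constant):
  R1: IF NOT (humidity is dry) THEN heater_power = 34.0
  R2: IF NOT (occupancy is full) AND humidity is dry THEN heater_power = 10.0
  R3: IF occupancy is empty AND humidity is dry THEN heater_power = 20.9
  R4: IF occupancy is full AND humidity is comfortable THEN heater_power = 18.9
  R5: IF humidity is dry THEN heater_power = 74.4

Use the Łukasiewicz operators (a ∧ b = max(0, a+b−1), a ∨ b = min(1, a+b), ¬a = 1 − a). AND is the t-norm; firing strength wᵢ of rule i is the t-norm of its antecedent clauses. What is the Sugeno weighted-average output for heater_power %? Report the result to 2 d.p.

R1 (z=34.0): ¬dry=1−0.59=0.41 → w = 0.41
R2 (z=10.0): ¬full=1−0.70=0.30, dry=0.59; AND[max(0, a+b−1)] → w = 0.00
R3 (z=20.9): empty=0.31, dry=0.59; AND[max(0, a+b−1)] → w = 0.00
R4 (z=18.9): full=0.70, comfortable=0.62; AND[max(0, a+b−1)] → w = 0.32
R5 (z=74.4): dry=0.59 → w = 0.59
Weighted average = (0.41·34.0 + 0.00·10.0 + 0.00·20.9 + 0.32·18.9 + 0.59·74.4) / (0.41 + 0.00 + 0.00 + 0.32 + 0.59)
  = 63.8840 / 1.3200 = 48.40

48.40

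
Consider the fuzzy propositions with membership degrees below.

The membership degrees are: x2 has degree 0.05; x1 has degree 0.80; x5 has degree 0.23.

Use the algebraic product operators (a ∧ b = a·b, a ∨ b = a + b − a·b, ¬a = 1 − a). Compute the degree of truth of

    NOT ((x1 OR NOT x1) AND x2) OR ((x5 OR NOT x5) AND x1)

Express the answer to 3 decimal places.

NOT x1 = 1 − 0.8000 = 0.2000
x1 OR NOT x1 = a + b − a·b on (0.8000, 0.2000) = 0.8400
(x1 OR NOT x1) AND x2 = a·b on (0.8400, 0.0500) = 0.0420
NOT ((x1 OR NOT x1) AND x2) = 1 − 0.0420 = 0.9580
NOT x5 = 1 − 0.2300 = 0.7700
x5 OR NOT x5 = a + b − a·b on (0.2300, 0.7700) = 0.8229
(x5 OR NOT x5) AND x1 = a·b on (0.8229, 0.8000) = 0.6583
NOT ((x1 OR NOT x1) AND x2) OR ((x5 OR NOT x5) AND x1) = a + b − a·b on (0.9580, 0.6583) = 0.9856

0.986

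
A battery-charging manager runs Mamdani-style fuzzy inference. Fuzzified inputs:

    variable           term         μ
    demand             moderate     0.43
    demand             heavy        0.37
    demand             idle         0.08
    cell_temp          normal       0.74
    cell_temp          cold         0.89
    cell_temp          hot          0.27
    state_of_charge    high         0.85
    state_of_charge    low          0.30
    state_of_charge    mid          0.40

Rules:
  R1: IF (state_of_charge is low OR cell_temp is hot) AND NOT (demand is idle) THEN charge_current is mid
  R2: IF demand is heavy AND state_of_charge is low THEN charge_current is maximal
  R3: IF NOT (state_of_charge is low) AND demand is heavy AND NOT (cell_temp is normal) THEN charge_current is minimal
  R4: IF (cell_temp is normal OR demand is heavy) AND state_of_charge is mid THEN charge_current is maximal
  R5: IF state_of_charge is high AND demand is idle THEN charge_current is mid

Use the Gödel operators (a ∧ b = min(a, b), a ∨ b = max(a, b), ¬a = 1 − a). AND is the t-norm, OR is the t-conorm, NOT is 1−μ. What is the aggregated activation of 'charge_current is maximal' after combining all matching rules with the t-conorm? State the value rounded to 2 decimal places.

R1: (low=0.30 OR hot=0.27) = 0.30; AND[min(a, b)] with ¬idle=1−0.08=0.92 → w = 0.30
R2: heavy=0.37, low=0.30; AND[min(a, b)] → w = 0.30
R3: ¬low=1−0.30=0.70, heavy=0.37, ¬normal=1−0.74=0.26; AND[min(a, b)] → w = 0.26
R4: (normal=0.74 OR heavy=0.37) = 0.74; AND[min(a, b)] with mid=0.40 → w = 0.40
R5: high=0.85, idle=0.08; AND[min(a, b)] → w = 0.08
Rules with consequent 'maximal': {R2, R4} → strengths 0.30, 0.40
Aggregate via t-conorm [max(a, b)]: 0.40

0.40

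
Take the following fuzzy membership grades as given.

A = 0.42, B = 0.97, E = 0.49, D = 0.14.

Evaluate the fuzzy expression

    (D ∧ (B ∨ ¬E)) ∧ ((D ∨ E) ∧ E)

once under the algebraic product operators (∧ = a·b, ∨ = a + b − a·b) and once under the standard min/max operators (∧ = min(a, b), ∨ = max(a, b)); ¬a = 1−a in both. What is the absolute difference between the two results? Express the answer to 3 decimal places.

Under algebraic product:
  ¬E = 1 − 0.4900 = 0.5100
  B ∨ ¬E = a + b − a·b on (0.9700, 0.5100) = 0.9853
  D ∧ (B ∨ ¬E) = a·b on (0.1400, 0.9853) = 0.1379
  D ∨ E = a + b − a·b on (0.1400, 0.4900) = 0.5614
  (D ∨ E) ∧ E = a·b on (0.5614, 0.4900) = 0.2751
  (D ∧ (B ∨ ¬E)) ∧ ((D ∨ E) ∧ E) = a·b on (0.1379, 0.2751) = 0.0379
  → value = 0.0379
Under standard min/max:
  ¬E = 1 − 0.49 = 0.51
  B ∨ ¬E = max(a, b) on (0.97, 0.51) = 0.97
  D ∧ (B ∨ ¬E) = min(a, b) on (0.14, 0.97) = 0.14
  D ∨ E = max(a, b) on (0.14, 0.49) = 0.49
  (D ∨ E) ∧ E = min(a, b) on (0.49, 0.49) = 0.49
  (D ∧ (B ∨ ¬E)) ∧ ((D ∨ E) ∧ E) = min(a, b) on (0.14, 0.49) = 0.14
  → value = 0.1400
|0.0379 − 0.1400| = 0.102

0.102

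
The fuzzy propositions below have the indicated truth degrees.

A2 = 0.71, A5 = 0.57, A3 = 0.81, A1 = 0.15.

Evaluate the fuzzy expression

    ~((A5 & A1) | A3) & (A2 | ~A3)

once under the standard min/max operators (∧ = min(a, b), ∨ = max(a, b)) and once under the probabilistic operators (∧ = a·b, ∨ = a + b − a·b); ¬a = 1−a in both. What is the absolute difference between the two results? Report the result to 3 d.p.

Under standard min/max:
  A5 & A1 = min(a, b) on (0.57, 0.15) = 0.15
  (A5 & A1) | A3 = max(a, b) on (0.15, 0.81) = 0.81
  ~((A5 & A1) | A3) = 1 − 0.81 = 0.19
  ~A3 = 1 − 0.81 = 0.19
  A2 | ~A3 = max(a, b) on (0.71, 0.19) = 0.71
  ~((A5 & A1) | A3) & (A2 | ~A3) = min(a, b) on (0.19, 0.71) = 0.19
  → value = 0.1900
Under probabilistic:
  A5 & A1 = a·b on (0.5700, 0.1500) = 0.0855
  (A5 & A1) | A3 = a + b − a·b on (0.0855, 0.8100) = 0.8262
  ~((A5 & A1) | A3) = 1 − 0.8262 = 0.1738
  ~A3 = 1 − 0.8100 = 0.1900
  A2 | ~A3 = a + b − a·b on (0.7100, 0.1900) = 0.7651
  ~((A5 & A1) | A3) & (A2 | ~A3) = a·b on (0.1738, 0.7651) = 0.1329
  → value = 0.1329
|0.1900 − 0.1329| = 0.057

0.057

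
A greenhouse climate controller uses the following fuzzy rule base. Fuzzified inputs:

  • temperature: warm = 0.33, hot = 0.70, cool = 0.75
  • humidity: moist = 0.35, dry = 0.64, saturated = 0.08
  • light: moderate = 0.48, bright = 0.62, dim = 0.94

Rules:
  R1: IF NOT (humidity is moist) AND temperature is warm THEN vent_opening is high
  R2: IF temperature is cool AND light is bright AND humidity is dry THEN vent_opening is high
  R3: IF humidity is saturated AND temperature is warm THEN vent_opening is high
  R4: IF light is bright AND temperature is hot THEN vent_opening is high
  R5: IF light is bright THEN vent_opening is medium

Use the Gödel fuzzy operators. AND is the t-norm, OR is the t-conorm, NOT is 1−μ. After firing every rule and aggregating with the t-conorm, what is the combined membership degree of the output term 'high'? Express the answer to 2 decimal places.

0.62

R1: ¬moist=1−0.35=0.65, warm=0.33; AND[min(a, b)] → w = 0.33
R2: cool=0.75, bright=0.62, dry=0.64; AND[min(a, b)] → w = 0.62
R3: saturated=0.08, warm=0.33; AND[min(a, b)] → w = 0.08
R4: bright=0.62, hot=0.70; AND[min(a, b)] → w = 0.62
R5: bright=0.62 → w = 0.62
Rules with consequent 'high': {R1, R2, R3, R4} → strengths 0.33, 0.62, 0.08, 0.62
Aggregate via t-conorm [max(a, b)]: 0.62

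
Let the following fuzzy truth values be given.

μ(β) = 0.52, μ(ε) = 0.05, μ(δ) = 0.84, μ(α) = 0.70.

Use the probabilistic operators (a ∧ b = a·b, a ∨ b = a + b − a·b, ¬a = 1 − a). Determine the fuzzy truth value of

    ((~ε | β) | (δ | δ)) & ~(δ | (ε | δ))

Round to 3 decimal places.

~ε = 1 − 0.0500 = 0.9500
~ε | β = a + b − a·b on (0.9500, 0.5200) = 0.9760
δ | δ = a + b − a·b on (0.8400, 0.8400) = 0.9744
(~ε | β) | (δ | δ) = a + b − a·b on (0.9760, 0.9744) = 0.9994
ε | δ = a + b − a·b on (0.0500, 0.8400) = 0.8480
δ | (ε | δ) = a + b − a·b on (0.8400, 0.8480) = 0.9757
~(δ | (ε | δ)) = 1 − 0.9757 = 0.0243
((~ε | β) | (δ | δ)) & ~(δ | (ε | δ)) = a·b on (0.9994, 0.0243) = 0.0243

0.024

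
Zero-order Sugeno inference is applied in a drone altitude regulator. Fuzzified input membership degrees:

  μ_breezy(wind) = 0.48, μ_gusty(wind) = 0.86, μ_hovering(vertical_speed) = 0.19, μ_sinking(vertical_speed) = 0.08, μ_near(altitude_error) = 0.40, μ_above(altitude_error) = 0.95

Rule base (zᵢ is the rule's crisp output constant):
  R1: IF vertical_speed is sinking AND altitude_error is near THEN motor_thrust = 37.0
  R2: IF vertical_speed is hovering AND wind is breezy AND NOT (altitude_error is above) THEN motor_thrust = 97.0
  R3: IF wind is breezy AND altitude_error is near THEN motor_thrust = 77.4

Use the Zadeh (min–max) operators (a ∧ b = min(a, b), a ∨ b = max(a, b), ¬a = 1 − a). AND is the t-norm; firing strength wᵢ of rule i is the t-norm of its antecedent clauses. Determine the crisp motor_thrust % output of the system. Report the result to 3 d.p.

73.151

R1 (z=37.0): sinking=0.08, near=0.40; AND[min(a, b)] → w = 0.08
R2 (z=97.0): hovering=0.19, breezy=0.48, ¬above=1−0.95=0.05; AND[min(a, b)] → w = 0.05
R3 (z=77.4): breezy=0.48, near=0.40; AND[min(a, b)] → w = 0.40
Weighted average = (0.08·37.0 + 0.05·97.0 + 0.40·77.4) / (0.08 + 0.05 + 0.40)
  = 38.7700 / 0.5300 = 73.151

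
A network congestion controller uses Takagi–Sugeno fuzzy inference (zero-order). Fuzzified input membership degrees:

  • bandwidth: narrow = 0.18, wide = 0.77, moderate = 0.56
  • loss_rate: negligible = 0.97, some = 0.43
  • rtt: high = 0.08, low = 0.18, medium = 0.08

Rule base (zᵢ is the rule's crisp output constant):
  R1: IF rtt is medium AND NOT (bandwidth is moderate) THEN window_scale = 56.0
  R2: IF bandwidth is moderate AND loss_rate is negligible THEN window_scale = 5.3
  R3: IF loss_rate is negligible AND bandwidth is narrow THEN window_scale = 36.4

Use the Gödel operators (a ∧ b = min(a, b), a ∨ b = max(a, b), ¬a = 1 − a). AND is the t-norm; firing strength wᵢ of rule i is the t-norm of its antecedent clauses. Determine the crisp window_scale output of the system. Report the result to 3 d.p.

R1 (z=56.0): medium=0.08, ¬moderate=1−0.56=0.44; AND[min(a, b)] → w = 0.08
R2 (z=5.3): moderate=0.56, negligible=0.97; AND[min(a, b)] → w = 0.56
R3 (z=36.4): negligible=0.97, narrow=0.18; AND[min(a, b)] → w = 0.18
Weighted average = (0.08·56.0 + 0.56·5.3 + 0.18·36.4) / (0.08 + 0.56 + 0.18)
  = 14.0000 / 0.8200 = 17.073

17.073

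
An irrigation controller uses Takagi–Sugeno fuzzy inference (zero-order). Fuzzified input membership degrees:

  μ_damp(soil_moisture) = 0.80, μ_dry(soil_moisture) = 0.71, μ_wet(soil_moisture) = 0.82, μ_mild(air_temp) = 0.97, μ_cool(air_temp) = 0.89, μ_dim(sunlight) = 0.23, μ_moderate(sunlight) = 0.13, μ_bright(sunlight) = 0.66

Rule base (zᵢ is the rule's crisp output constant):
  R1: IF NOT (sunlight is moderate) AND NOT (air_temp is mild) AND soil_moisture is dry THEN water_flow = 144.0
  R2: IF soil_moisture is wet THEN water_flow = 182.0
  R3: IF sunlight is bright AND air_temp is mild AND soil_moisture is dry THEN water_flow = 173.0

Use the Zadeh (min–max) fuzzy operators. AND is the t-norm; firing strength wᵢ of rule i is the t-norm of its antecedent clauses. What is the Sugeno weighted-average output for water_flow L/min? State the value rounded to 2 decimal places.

177.31

R1 (z=144.0): ¬moderate=1−0.13=0.87, ¬mild=1−0.97=0.03, dry=0.71; AND[min(a, b)] → w = 0.03
R2 (z=182.0): wet=0.82 → w = 0.82
R3 (z=173.0): bright=0.66, mild=0.97, dry=0.71; AND[min(a, b)] → w = 0.66
Weighted average = (0.03·144.0 + 0.82·182.0 + 0.66·173.0) / (0.03 + 0.82 + 0.66)
  = 267.7400 / 1.5100 = 177.31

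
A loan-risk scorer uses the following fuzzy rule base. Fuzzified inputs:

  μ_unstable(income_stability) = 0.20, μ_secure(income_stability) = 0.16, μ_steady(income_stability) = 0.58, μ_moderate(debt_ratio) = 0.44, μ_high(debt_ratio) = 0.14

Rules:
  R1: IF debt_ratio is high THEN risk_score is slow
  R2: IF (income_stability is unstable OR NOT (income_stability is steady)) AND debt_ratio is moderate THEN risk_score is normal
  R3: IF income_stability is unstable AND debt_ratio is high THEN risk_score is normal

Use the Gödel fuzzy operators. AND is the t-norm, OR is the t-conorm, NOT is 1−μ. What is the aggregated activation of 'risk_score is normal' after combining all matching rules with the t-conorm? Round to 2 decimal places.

0.42

R1: high=0.14 → w = 0.14
R2: (unstable=0.20 OR ¬steady=1−0.58=0.42) = 0.42; AND[min(a, b)] with moderate=0.44 → w = 0.42
R3: unstable=0.20, high=0.14; AND[min(a, b)] → w = 0.14
Rules with consequent 'normal': {R2, R3} → strengths 0.42, 0.14
Aggregate via t-conorm [max(a, b)]: 0.42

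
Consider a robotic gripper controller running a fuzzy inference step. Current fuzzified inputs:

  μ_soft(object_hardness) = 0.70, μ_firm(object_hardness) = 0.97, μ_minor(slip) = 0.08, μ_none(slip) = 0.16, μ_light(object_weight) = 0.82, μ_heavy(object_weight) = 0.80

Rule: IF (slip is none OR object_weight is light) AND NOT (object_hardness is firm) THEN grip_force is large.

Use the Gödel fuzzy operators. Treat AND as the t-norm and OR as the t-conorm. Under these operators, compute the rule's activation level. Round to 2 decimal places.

0.03

firing strength: (none=0.16 OR light=0.82) = 0.82; AND[min(a, b)] with ¬firm=1−0.97=0.03 → w = 0.03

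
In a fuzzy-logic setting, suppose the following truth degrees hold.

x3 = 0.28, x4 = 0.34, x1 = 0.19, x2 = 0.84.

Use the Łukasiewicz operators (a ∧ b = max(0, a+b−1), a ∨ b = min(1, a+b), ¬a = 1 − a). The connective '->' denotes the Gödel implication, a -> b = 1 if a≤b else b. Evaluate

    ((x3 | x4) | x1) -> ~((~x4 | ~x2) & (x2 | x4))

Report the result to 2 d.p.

x3 | x4 = min(1, a+b) on (0.28, 0.34) = 0.62
(x3 | x4) | x1 = min(1, a+b) on (0.62, 0.19) = 0.81
~x4 = 1 − 0.34 = 0.66
~x2 = 1 − 0.84 = 0.16
~x4 | ~x2 = min(1, a+b) on (0.66, 0.16) = 0.82
x2 | x4 = min(1, a+b) on (0.84, 0.34) = 1.00
(~x4 | ~x2) & (x2 | x4) = max(0, a+b−1) on (0.82, 1.00) = 0.82
~((~x4 | ~x2) & (x2 | x4)) = 1 − 0.82 = 0.18
((x3 | x4) | x1) -> ~((~x4 | ~x2) & (x2 | x4))  [Gödel: 1 if a≤b else b] with a=0.81, b=0.18 → 0.18

0.18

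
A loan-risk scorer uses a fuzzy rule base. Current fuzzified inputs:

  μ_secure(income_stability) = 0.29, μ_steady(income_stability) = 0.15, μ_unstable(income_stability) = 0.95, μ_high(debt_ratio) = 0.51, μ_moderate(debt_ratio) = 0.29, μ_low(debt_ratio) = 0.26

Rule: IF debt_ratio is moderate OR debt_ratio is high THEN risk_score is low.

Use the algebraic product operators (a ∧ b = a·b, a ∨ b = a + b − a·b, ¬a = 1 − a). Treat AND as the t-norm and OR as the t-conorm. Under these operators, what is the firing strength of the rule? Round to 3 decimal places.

firing strength: moderate=0.29, high=0.51; OR[a + b − a·b] → w = 0.6521

0.652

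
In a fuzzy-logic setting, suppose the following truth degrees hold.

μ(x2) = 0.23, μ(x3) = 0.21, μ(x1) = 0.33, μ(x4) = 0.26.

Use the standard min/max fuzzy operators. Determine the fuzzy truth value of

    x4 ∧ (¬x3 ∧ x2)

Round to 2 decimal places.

¬x3 = 1 − 0.21 = 0.79
¬x3 ∧ x2 = min(a, b) on (0.79, 0.23) = 0.23
x4 ∧ (¬x3 ∧ x2) = min(a, b) on (0.26, 0.23) = 0.23

0.23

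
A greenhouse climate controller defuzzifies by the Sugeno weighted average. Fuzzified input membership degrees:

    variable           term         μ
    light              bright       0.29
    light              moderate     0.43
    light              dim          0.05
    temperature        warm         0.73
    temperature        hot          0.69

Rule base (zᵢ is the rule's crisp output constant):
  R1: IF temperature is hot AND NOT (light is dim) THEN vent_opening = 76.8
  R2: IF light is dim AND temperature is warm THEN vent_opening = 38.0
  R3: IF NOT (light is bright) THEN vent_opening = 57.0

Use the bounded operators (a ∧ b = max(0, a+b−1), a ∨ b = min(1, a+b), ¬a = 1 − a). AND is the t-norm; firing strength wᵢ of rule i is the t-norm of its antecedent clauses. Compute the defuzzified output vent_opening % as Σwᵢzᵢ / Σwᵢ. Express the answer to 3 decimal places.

66.387

R1 (z=76.8): hot=0.69, ¬dim=1−0.05=0.95; AND[max(0, a+b−1)] → w = 0.64
R2 (z=38.0): dim=0.05, warm=0.73; AND[max(0, a+b−1)] → w = 0.00
R3 (z=57.0): ¬bright=1−0.29=0.71 → w = 0.71
Weighted average = (0.64·76.8 + 0.00·38.0 + 0.71·57.0) / (0.64 + 0.00 + 0.71)
  = 89.6220 / 1.3500 = 66.387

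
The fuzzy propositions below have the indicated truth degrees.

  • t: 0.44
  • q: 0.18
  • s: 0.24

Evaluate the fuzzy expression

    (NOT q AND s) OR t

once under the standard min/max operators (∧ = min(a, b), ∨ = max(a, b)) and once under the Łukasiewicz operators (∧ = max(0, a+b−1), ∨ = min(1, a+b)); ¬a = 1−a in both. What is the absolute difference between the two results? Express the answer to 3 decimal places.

0.060

Under standard min/max:
  NOT q = 1 − 0.18 = 0.82
  NOT q AND s = min(a, b) on (0.82, 0.24) = 0.24
  (NOT q AND s) OR t = max(a, b) on (0.24, 0.44) = 0.44
  → value = 0.4400
Under Łukasiewicz:
  NOT q = 1 − 0.18 = 0.82
  NOT q AND s = max(0, a+b−1) on (0.82, 0.24) = 0.06
  (NOT q AND s) OR t = min(1, a+b) on (0.06, 0.44) = 0.50
  → value = 0.5000
|0.4400 − 0.5000| = 0.060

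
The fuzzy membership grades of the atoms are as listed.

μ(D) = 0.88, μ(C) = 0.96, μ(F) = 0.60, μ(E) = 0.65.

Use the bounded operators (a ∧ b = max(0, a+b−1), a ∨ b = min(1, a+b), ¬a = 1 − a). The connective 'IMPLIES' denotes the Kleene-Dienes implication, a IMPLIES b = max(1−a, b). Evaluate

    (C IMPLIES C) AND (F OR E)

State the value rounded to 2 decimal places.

0.96

C IMPLIES C  [Kleene-Dienes: max(1−a, b)] with a=0.96, b=0.96 → 0.96
F OR E = min(1, a+b) on (0.60, 0.65) = 1.00
(C IMPLIES C) AND (F OR E) = max(0, a+b−1) on (0.96, 1.00) = 0.96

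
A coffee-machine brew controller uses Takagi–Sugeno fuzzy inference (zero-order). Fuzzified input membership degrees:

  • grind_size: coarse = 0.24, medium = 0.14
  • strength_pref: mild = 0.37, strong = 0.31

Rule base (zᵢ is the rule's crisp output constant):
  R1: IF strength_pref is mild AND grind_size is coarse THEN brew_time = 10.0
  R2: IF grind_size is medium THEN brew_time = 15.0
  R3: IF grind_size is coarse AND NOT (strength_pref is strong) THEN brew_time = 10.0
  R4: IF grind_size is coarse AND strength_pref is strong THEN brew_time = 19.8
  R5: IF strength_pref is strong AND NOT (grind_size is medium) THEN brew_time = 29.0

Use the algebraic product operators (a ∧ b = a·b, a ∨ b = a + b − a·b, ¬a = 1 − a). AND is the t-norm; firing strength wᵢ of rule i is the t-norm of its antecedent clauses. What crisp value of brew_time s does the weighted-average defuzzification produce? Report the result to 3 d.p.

18.831

R1 (z=10.0): mild=0.37, coarse=0.24; AND[a·b] → w = 0.0888
R2 (z=15.0): medium=0.14 → w = 0.1400
R3 (z=10.0): coarse=0.24, ¬strong=1−0.31=0.69; AND[a·b] → w = 0.1656
R4 (z=19.8): coarse=0.24, strong=0.31; AND[a·b] → w = 0.0744
R5 (z=29.0): strong=0.31, ¬medium=1−0.14=0.86; AND[a·b] → w = 0.2666
Weighted average = (0.0888·10.0 + 0.1400·15.0 + 0.1656·10.0 + 0.0744·19.8 + 0.2666·29.0) / (0.0888 + 0.1400 + 0.1656 + 0.0744 + 0.2666)
  = 13.8485 / 0.7354 = 18.831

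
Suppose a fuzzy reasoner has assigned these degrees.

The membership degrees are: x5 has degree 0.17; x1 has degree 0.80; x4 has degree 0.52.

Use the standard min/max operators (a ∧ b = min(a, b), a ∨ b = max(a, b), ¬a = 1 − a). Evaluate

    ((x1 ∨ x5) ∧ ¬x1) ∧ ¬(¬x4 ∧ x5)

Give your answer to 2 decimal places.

x1 ∨ x5 = max(a, b) on (0.80, 0.17) = 0.80
¬x1 = 1 − 0.80 = 0.20
(x1 ∨ x5) ∧ ¬x1 = min(a, b) on (0.80, 0.20) = 0.20
¬x4 = 1 − 0.52 = 0.48
¬x4 ∧ x5 = min(a, b) on (0.48, 0.17) = 0.17
¬(¬x4 ∧ x5) = 1 − 0.17 = 0.83
((x1 ∨ x5) ∧ ¬x1) ∧ ¬(¬x4 ∧ x5) = min(a, b) on (0.20, 0.83) = 0.20

0.20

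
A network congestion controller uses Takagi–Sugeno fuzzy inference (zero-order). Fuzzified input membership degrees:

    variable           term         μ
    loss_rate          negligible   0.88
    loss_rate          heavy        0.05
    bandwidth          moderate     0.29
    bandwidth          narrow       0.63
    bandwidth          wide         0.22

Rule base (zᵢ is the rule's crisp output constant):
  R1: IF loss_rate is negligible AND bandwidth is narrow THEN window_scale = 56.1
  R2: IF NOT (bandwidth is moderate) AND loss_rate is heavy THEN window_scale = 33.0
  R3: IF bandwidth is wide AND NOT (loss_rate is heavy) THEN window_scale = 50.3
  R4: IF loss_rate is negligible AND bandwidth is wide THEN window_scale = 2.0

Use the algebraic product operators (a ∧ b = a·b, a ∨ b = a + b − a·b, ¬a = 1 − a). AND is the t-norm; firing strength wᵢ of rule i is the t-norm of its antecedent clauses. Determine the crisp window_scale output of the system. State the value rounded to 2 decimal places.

R1 (z=56.1): negligible=0.88, narrow=0.63; AND[a·b] → w = 0.5544
R2 (z=33.0): ¬moderate=1−0.29=0.71, heavy=0.05; AND[a·b] → w = 0.0355
R3 (z=50.3): wide=0.22, ¬heavy=1−0.05=0.95; AND[a·b] → w = 0.2090
R4 (z=2.0): negligible=0.88, wide=0.22; AND[a·b] → w = 0.1936
Weighted average = (0.5544·56.1 + 0.0355·33.0 + 0.2090·50.3 + 0.1936·2.0) / (0.5544 + 0.0355 + 0.2090 + 0.1936)
  = 43.1732 / 0.9925 = 43.50

43.50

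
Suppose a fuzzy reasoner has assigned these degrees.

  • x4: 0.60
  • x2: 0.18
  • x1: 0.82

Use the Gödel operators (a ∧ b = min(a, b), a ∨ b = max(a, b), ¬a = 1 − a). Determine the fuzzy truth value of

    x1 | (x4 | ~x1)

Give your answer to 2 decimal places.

~x1 = 1 − 0.82 = 0.18
x4 | ~x1 = max(a, b) on (0.60, 0.18) = 0.60
x1 | (x4 | ~x1) = max(a, b) on (0.82, 0.60) = 0.82

0.82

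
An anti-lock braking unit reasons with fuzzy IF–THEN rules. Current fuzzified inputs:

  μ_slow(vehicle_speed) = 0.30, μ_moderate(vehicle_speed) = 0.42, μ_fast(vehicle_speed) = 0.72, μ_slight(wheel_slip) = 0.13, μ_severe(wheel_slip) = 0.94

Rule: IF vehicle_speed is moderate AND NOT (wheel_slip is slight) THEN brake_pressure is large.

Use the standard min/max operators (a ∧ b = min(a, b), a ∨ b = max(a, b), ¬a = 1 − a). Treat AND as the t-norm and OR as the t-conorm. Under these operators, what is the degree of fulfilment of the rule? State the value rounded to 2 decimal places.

0.42

firing strength: moderate=0.42, ¬slight=1−0.13=0.87; AND[min(a, b)] → w = 0.42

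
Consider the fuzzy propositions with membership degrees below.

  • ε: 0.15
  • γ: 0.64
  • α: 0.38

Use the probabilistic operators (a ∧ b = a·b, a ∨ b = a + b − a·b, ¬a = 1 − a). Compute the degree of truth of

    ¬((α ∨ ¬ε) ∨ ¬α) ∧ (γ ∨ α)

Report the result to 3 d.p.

¬ε = 1 − 0.1500 = 0.8500
α ∨ ¬ε = a + b − a·b on (0.3800, 0.8500) = 0.9070
¬α = 1 − 0.3800 = 0.6200
(α ∨ ¬ε) ∨ ¬α = a + b − a·b on (0.9070, 0.6200) = 0.9647
¬((α ∨ ¬ε) ∨ ¬α) = 1 − 0.9647 = 0.0353
γ ∨ α = a + b − a·b on (0.6400, 0.3800) = 0.7768
¬((α ∨ ¬ε) ∨ ¬α) ∧ (γ ∨ α) = a·b on (0.0353, 0.7768) = 0.0275

0.027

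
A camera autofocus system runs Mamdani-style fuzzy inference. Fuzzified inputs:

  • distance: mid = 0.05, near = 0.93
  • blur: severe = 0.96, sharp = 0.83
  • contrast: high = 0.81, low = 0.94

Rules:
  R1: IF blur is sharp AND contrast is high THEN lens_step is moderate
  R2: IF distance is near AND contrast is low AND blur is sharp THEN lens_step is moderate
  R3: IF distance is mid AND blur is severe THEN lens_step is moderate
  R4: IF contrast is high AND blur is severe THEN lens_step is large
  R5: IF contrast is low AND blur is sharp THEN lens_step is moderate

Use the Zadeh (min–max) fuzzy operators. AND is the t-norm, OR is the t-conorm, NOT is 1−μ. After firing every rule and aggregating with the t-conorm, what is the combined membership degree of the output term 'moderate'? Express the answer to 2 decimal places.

R1: sharp=0.83, high=0.81; AND[min(a, b)] → w = 0.81
R2: near=0.93, low=0.94, sharp=0.83; AND[min(a, b)] → w = 0.83
R3: mid=0.05, severe=0.96; AND[min(a, b)] → w = 0.05
R4: high=0.81, severe=0.96; AND[min(a, b)] → w = 0.81
R5: low=0.94, sharp=0.83; AND[min(a, b)] → w = 0.83
Rules with consequent 'moderate': {R1, R2, R3, R5} → strengths 0.81, 0.83, 0.05, 0.83
Aggregate via t-conorm [max(a, b)]: 0.83

0.83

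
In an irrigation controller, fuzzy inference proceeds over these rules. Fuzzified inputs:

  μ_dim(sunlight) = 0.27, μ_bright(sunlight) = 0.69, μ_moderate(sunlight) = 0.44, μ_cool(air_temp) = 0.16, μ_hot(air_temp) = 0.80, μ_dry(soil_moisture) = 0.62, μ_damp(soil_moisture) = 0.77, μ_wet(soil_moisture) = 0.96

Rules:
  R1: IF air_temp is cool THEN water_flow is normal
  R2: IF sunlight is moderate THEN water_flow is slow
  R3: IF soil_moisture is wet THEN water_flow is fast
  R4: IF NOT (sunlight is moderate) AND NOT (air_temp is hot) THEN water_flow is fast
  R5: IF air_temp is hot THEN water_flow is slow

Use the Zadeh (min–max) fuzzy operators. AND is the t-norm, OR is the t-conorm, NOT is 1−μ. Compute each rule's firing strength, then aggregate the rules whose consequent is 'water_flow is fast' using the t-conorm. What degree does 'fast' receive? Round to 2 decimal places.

0.96

R1: cool=0.16 → w = 0.16
R2: moderate=0.44 → w = 0.44
R3: wet=0.96 → w = 0.96
R4: ¬moderate=1−0.44=0.56, ¬hot=1−0.80=0.20; AND[min(a, b)] → w = 0.20
R5: hot=0.80 → w = 0.80
Rules with consequent 'fast': {R3, R4} → strengths 0.96, 0.20
Aggregate via t-conorm [max(a, b)]: 0.96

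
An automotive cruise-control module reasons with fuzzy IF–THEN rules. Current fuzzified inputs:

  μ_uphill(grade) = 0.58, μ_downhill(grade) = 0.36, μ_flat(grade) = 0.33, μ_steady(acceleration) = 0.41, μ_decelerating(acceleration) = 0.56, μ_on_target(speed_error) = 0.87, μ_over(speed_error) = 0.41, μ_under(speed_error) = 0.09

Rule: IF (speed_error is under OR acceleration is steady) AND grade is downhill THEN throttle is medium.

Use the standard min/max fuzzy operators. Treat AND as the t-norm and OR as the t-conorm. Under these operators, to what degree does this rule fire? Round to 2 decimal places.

firing strength: (under=0.09 OR steady=0.41) = 0.41; AND[min(a, b)] with downhill=0.36 → w = 0.36

0.36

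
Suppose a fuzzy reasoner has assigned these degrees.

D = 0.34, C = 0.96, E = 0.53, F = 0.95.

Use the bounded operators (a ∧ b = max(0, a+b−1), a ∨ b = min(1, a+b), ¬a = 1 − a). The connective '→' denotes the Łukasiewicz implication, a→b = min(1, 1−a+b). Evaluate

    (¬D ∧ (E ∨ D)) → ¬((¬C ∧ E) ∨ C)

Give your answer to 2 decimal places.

¬D = 1 − 0.34 = 0.66
E ∨ D = min(1, a+b) on (0.53, 0.34) = 0.87
¬D ∧ (E ∨ D) = max(0, a+b−1) on (0.66, 0.87) = 0.53
¬C = 1 − 0.96 = 0.04
¬C ∧ E = max(0, a+b−1) on (0.04, 0.53) = 0.00
(¬C ∧ E) ∨ C = min(1, a+b) on (0.00, 0.96) = 0.96
¬((¬C ∧ E) ∨ C) = 1 − 0.96 = 0.04
(¬D ∧ (E ∨ D)) → ¬((¬C ∧ E) ∨ C)  [Łukasiewicz: min(1, 1−a+b)] with a=0.53, b=0.04 → 0.51

0.51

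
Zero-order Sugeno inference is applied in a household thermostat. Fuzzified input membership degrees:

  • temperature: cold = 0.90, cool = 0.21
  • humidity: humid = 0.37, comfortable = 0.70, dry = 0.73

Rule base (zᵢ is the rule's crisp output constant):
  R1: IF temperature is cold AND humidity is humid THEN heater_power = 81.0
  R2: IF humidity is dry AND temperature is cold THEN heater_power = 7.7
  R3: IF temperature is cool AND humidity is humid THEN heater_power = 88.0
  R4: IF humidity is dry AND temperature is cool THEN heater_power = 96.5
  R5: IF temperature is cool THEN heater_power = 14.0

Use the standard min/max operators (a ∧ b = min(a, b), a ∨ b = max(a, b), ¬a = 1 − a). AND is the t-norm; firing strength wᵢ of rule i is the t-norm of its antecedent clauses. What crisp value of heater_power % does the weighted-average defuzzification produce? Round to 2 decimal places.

44.67

R1 (z=81.0): cold=0.90, humid=0.37; AND[min(a, b)] → w = 0.37
R2 (z=7.7): dry=0.73, cold=0.90; AND[min(a, b)] → w = 0.73
R3 (z=88.0): cool=0.21, humid=0.37; AND[min(a, b)] → w = 0.21
R4 (z=96.5): dry=0.73, cool=0.21; AND[min(a, b)] → w = 0.21
R5 (z=14.0): cool=0.21 → w = 0.21
Weighted average = (0.37·81.0 + 0.73·7.7 + 0.21·88.0 + 0.21·96.5 + 0.21·14.0) / (0.37 + 0.73 + 0.21 + 0.21 + 0.21)
  = 77.2760 / 1.7300 = 44.67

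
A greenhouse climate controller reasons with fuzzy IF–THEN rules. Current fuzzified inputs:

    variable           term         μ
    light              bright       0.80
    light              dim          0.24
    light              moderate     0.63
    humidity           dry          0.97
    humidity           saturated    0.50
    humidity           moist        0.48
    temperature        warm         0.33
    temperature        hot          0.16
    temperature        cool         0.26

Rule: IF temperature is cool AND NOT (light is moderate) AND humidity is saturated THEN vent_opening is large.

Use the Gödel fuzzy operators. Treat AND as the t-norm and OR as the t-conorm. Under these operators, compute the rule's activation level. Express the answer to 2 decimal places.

firing strength: cool=0.26, ¬moderate=1−0.63=0.37, saturated=0.50; AND[min(a, b)] → w = 0.26

0.26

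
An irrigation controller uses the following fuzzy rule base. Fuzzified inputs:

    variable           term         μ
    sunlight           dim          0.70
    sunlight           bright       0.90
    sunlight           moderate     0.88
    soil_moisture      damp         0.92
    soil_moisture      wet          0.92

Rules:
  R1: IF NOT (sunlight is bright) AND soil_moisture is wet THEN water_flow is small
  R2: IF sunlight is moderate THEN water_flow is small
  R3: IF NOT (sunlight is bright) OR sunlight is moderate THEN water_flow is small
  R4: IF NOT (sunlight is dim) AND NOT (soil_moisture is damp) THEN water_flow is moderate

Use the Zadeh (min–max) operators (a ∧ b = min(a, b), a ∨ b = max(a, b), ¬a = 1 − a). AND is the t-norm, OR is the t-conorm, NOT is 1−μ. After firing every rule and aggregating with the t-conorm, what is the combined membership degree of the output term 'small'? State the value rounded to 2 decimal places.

R1: ¬bright=1−0.90=0.10, wet=0.92; AND[min(a, b)] → w = 0.10
R2: moderate=0.88 → w = 0.88
R3: ¬bright=1−0.90=0.10, moderate=0.88; OR[max(a, b)] → w = 0.88
R4: ¬dim=1−0.70=0.30, ¬damp=1−0.92=0.08; AND[min(a, b)] → w = 0.08
Rules with consequent 'small': {R1, R2, R3} → strengths 0.10, 0.88, 0.88
Aggregate via t-conorm [max(a, b)]: 0.88

0.88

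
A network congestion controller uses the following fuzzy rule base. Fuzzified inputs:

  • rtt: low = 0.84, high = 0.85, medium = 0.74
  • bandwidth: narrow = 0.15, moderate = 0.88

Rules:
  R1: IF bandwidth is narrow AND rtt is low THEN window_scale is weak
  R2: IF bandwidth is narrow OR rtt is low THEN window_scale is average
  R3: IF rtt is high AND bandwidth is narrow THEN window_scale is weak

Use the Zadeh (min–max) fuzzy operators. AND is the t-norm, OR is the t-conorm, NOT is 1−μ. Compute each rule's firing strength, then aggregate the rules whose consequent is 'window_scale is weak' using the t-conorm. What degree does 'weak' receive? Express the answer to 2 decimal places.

0.15

R1: narrow=0.15, low=0.84; AND[min(a, b)] → w = 0.15
R2: narrow=0.15, low=0.84; OR[max(a, b)] → w = 0.84
R3: high=0.85, narrow=0.15; AND[min(a, b)] → w = 0.15
Rules with consequent 'weak': {R1, R3} → strengths 0.15, 0.15
Aggregate via t-conorm [max(a, b)]: 0.15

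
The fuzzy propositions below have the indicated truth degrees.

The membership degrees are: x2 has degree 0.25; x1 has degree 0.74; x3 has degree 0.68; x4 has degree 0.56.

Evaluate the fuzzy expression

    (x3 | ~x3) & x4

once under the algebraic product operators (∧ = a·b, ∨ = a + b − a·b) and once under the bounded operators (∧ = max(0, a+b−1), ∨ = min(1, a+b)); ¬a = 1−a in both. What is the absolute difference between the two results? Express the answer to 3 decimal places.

0.122

Under algebraic product:
  ~x3 = 1 − 0.6800 = 0.3200
  x3 | ~x3 = a + b − a·b on (0.6800, 0.3200) = 0.7824
  (x3 | ~x3) & x4 = a·b on (0.7824, 0.5600) = 0.4381
  → value = 0.4381
Under bounded:
  ~x3 = 1 − 0.68 = 0.32
  x3 | ~x3 = min(1, a+b) on (0.68, 0.32) = 1.00
  (x3 | ~x3) & x4 = max(0, a+b−1) on (1.00, 0.56) = 0.56
  → value = 0.5600
|0.4381 − 0.5600| = 0.122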